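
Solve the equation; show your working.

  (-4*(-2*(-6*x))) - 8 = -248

Step 1. [(-4*(-2*(-6*x))) - 8 = -248] -4 divides every term; factor it out ⇒ factor: (-2*(-6*x)) + 2 = 62.
Step 2. [(-2*(-6*x)) + 2 = 62] common factor -2 (LHS and 62) — divide through. So factor: (-6*x) - 1 = -31.
Step 3. [(-6*x) - 1 = -31] 1 comes off first (add 1) ⇒ sub: -6*x = -30.
Step 4. [-6*x = -30] leading coefficient -6: divide by -6. So div: x = 5.

Answer: x ∈ {5}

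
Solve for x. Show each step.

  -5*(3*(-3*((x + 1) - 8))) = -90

Step 1. [-5*(3*(-3*((x + 1) - 8))) = -90] -5 out front; divide by -5 ⇒ div: 3*(-3*((x + 1) - 8)) = 18.
Step 2. [3*(-3*((x + 1) - 8)) = 18] divide by the outer 3, so div: -3*((x + 1) - 8) = 6.
Step 3. [-3*((x + 1) - 8) = 6] leading coefficient -3: divide by -3, so div: (x + 1) - 8 = -2.
Step 4. [(x + 1) - 8 = -2] -8 is outermost — add 8 both sides ⇒ sub: x + 1 = 6.
Step 5. [x + 1 = 6] the outer +1 inverts by subtracting 1, so sub: x = 5.

Answer: x ∈ {5}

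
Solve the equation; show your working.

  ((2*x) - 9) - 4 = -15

Step 1. [((2*x) - 9) - 4 = -15] the outer -4 inverts by adding 4, so sub: (2*x) - 9 = -11.
Step 2. [(2*x) - 9 = -11] the outer -9 inverts by adding 9. So sub: 2*x = -2.
Step 3. [2*x = -2] LHS = 2·(…); ÷2 both sides ⇒ div: x = -1.

Answer: x ∈ {-1}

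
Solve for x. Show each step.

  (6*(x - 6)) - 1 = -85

Step 1. [(6*(x - 6)) - 1 = -85] add 1: x sits inside (… - 1) ⇒ sub: 6*(x - 6) = -84.
Step 2. [6*(x - 6) = -84] 6·(inner) — divide through by 6 ⇒ div: x - 6 = -14.
Step 3. [x - 6 = -14] peel the -6: add 6 from each side. So sub: x = -8.

Answer: x ∈ {-8}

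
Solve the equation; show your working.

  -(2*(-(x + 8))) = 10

Step 1. [-(2*(-(x + 8))) = 10] flip signs both sides. So neg: 2*(-(x + 8)) = -10.
Step 2. [2*(-(x + 8)) = -10] 2 out front; divide by 2, so div: -(x + 8) = -5.
Step 3. [-(x + 8) = -5] flip signs both sides. So neg: x + 8 = 5.
Step 4. [x + 8 = 5] 8 comes off first (subtract 8). So sub: x = -3.

Answer: x ∈ {-3}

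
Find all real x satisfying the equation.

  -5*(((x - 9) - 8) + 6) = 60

Step 1. [-5*(((x - 9) - 8) + 6) = 60] LHS = -5·(…); ÷-5 both sides. So div: ((x - 9) - 8) + 6 = -12.
Step 2. [((x - 9) - 8) + 6 = -12] 6 comes off first (subtract 6). So sub: (x - 9) - 8 = -18.
Step 3. [(x - 9) - 8 = -18] -8 is outermost — add 8 both sides, so sub: x - 9 = -10.
Step 4. [x - 9 = -10] peel the -9: add 9 from each side ⇒ sub: x = -1.

Answer: x ∈ {-1}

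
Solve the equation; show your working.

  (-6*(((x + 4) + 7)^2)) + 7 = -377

Step 1. [(-6*(((x + 4) + 7)^2)) + 7 = -377] subtract 7: x sits inside (… + 7), so sub: -6*(((x + 4) + 7)^2) = -384.
Step 2. [-6*(((x + 4) + 7)^2) = -384] -6 out front; divide by -6. So div: ((x + 4) + 7)^2 = 64.
Step 3. [((x + 4) + 7)^2 = 64] LHS squared, RHS 64 ≥ 0: apply √ (±) ⇒ sqrt: (x + 4) + 7 = 8 or -8.
Step 4. [(x + 4) + 7 = 8 or -8] +7 is outermost — subtract 7 both sides, so sub: x + 4 = 1 or -15.
Step 5. [x + 4 = 1 or -15] peel the +4: subtract 4 from each side. So sub: x = -3 or -19.

Answer: x ∈ {-19, -3}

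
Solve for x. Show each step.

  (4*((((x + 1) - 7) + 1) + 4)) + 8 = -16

Step 1. [(4*((((x + 1) - 7) + 1) + 4)) + 8 = -16] +8 is outermost — subtract 8 both sides ⇒ sub: 4*((((x + 1) - 7) + 1) + 4) = -24.
Step 2. [4*((((x + 1) - 7) + 1) + 4) = -24] 4·(inner) — divide through by 4. So div: (((x + 1) - 7) + 1) + 4 = -6.
Step 3. [(((x + 1) - 7) + 1) + 4 = -6] peel the +4: subtract 4 from each side, so sub: ((x + 1) - 7) + 1 = -10.
Step 4. [((x + 1) - 7) + 1 = -10] the outer +1 inverts by subtracting 1. So sub: (x + 1) - 7 = -11.
Step 5. [(x + 1) - 7 = -11] the outer -7 inverts by adding 7 ⇒ sub: x + 1 = -4.
Step 6. [x + 1 = -4] peel the +1: subtract 1 from each side ⇒ sub: x = -5.

Answer: x ∈ {-5}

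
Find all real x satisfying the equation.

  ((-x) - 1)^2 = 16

Step 1. [((-x) - 1)^2 = 16] LHS squared, RHS 16 ≥ 0: apply √ (±) ⇒ sqrt: (-x) - 1 = 4 or -4.
Step 2. [(-x) - 1 = 4 or -4] peel the -1: add 1 from each side, so sub: -x = 5 or -3.
Step 3. [-x = 5 or -3] leading − — multiply by −1, so neg: x = -5 or 3.

Answer: x ∈ {-5, 3}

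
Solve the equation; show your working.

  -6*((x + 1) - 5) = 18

Step 1. [-6*((x + 1) - 5) = 18] leading coefficient -6: divide by -6, so div: (x + 1) - 5 = -3.
Step 2. [(x + 1) - 5 = -3] -5 is outermost — add 5 both sides, so sub: x + 1 = 2.
Step 3. [x + 1 = 2] subtract 1: x sits inside (… + 1), so sub: x = 1.

Answer: x ∈ {1}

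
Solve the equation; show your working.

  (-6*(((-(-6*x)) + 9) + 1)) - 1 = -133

Step 1. [(-6*(((-(-6*x)) + 9) + 1)) - 1 = -133] the outer -1 inverts by adding 1 ⇒ sub: -6*(((-(-6*x)) + 9) + 1) = -132.
Step 2. [-6*(((-(-6*x)) + 9) + 1) = -132] leading coefficient -6: divide by -6 ⇒ div: ((-(-6*x)) + 9) + 1 = 22.
Step 3. [((-(-6*x)) + 9) + 1 = 22] subtract 1: x sits inside (… + 1). So sub: (-(-6*x)) + 9 = 21.
Step 4. [(-(-6*x)) + 9 = 21] +9 is outermost — subtract 9 both sides. So sub: -(-6*x) = 12.
Step 5. [-(-6*x) = 12] flip signs both sides ⇒ neg: -6*x = -12.
Step 6. [-6*x = -12] leading coefficient -6: divide by -6 ⇒ div: x = 2.

Answer: x ∈ {2}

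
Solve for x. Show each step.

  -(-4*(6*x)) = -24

Step 1. [-(-4*(6*x)) = -24] LHS negated; negate both sides ⇒ neg: -4*(6*x) = 24.
Step 2. [-4*(6*x) = 24] leading coefficient -4: divide by -4 ⇒ div: 6*x = -6.
Step 3. [6*x = -6] 6 out front; divide by 6 ⇒ div: x = -1.

Answer: x ∈ {-1}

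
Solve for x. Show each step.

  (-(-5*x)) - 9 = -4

Step 1. [(-(-5*x)) - 9 = -4] 9 comes off first (add 9) ⇒ sub: -(-5*x) = 5.
Step 2. [-(-5*x) = 5] LHS negated; negate both sides, so neg: -5*x = -5.
Step 3. [-5*x = -5] -5·(inner) — divide through by -5 ⇒ div: x = 1.

Answer: x ∈ {1}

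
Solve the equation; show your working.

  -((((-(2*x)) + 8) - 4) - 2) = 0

Step 1. [-((((-(2*x)) + 8) - 4) - 2) = 0] leading − — multiply by −1. So neg: (((-(2*x)) + 8) - 4) - 2 = 0.
Step 2. [(((-(2*x)) + 8) - 4) - 2 = 0] peel the -2: add 2 from each side ⇒ sub: ((-(2*x)) + 8) - 4 = 2.
Step 3. [((-(2*x)) + 8) - 4 = 2] add 4: x sits inside (… - 4). So sub: (-(2*x)) + 8 = 6.
Step 4. [(-(2*x)) + 8 = 6] 8 comes off first (subtract 8) ⇒ sub: -(2*x) = -2.
Step 5. [-(2*x) = -2] leading − — multiply by −1 ⇒ neg: 2*x = 2.
Step 6. [2*x = 2] 2·(inner) — divide through by 2 ⇒ div: x = 1.

Answer: x ∈ {1}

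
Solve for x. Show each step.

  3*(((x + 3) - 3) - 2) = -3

Step 1. [3*(((x + 3) - 3) - 2) = -3] LHS = 3·(…); ÷3 both sides, so div: ((x + 3) - 3) - 2 = -1.
Step 2. [((x + 3) - 3) - 2 = -1] the outer -2 inverts by adding 2. So sub: (x + 3) - 3 = 1.
Step 3. [(x + 3) - 3 = 1] add 3: x sits inside (… - 3), so sub: x + 3 = 4.
Step 4. [x + 3 = 4] 3 comes off first (subtract 3) ⇒ sub: x = 1.

Answer: x ∈ {1}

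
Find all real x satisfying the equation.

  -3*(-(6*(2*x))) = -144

Step 1. [-3*(-(6*(2*x))) = -144] -3 out front; divide by -3. So div: -(6*(2*x)) = 48.
Step 2. [-(6*(2*x)) = 48] flip signs both sides, so neg: 6*(2*x) = -48.
Step 3. [6*(2*x) = -48] LHS = 6·(…); ÷6 both sides, so div: 2*x = -8.
Step 4. [2*x = -8] LHS = 2·(…); ÷2 both sides, so div: x = -4.

Answer: x ∈ {-4}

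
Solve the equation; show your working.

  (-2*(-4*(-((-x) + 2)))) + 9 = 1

Step 1. [(-2*(-4*(-((-x) + 2)))) + 9 = 1] the outer +9 inverts by subtracting 9. So sub: -2*(-4*(-((-x) + 2))) = -8.
Step 2. [-2*(-4*(-((-x) + 2))) = -8] -2·(inner) — divide through by -2. So div: -4*(-((-x) + 2)) = 4.
Step 3. [-4*(-((-x) + 2)) = 4] -4 out front; divide by -4, so div: -((-x) + 2) = -1.
Step 4. [-((-x) + 2) = -1] flip signs both sides. So neg: (-x) + 2 = 1.
Step 5. [(-x) + 2 = 1] the outer +2 inverts by subtracting 2. So sub: -x = -1.
Step 6. [-x = -1] flip signs both sides ⇒ neg: x = 1.

Answer: x ∈ {1}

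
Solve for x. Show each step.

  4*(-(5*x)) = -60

Step 1. [4*(-(5*x)) = -60] LHS = 4·(…); ÷4 both sides. So div: -(5*x) = -15.
Step 2. [-(5*x) = -15] flip signs both sides, so neg: 5*x = 15.
Step 3. [5*x = 15] 5 out front; divide by 5. So div: x = 3.

Answer: x ∈ {3}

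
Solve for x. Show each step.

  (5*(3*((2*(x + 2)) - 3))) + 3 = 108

Step 1. [(5*(3*((2*(x + 2)) - 3))) + 3 = 108] 3 comes off first (subtract 3) ⇒ sub: 5*(3*((2*(x + 2)) - 3)) = 105.
Step 2. [5*(3*((2*(x + 2)) - 3)) = 105] leading coefficient 5: divide by 5, so div: 3*((2*(x + 2)) - 3) = 21.
Step 3. [3*((2*(x + 2)) - 3) = 21] leading coefficient 3: divide by 3. So div: (2*(x + 2)) - 3 = 7.
Step 4. [(2*(x + 2)) - 3 = 7] peel the -3: add 3 from each side. So sub: 2*(x + 2) = 10.
Step 5. [2*(x + 2) = 10] leading coefficient 2: divide by 2, so div: x + 2 = 5.
Step 6. [x + 2 = 5] the outer +2 inverts by subtracting 2. So sub: x = 3.

Answer: x ∈ {3}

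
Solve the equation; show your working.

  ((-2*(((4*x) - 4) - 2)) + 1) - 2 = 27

Step 1. [((-2*(((4*x) - 4) - 2)) + 1) - 2 = 27] the outer -2 inverts by adding 2, so sub: (-2*(((4*x) - 4) - 2)) + 1 = 29.
Step 2. [(-2*(((4*x) - 4) - 2)) + 1 = 29] 1 comes off first (subtract 1) ⇒ sub: -2*(((4*x) - 4) - 2) = 28.
Step 3. [-2*(((4*x) - 4) - 2) = 28] -2·(inner) — divide through by -2, so div: ((4*x) - 4) - 2 = -14.
Step 4. [((4*x) - 4) - 2 = -14] peel the -2: add 2 from each side. So sub: (4*x) - 4 = -12.
Step 5. [(4*x) - 4 = -12] 4 | LHS and 4 | -12: pull 4 out. So factor: x - 1 = -3.
Step 6. [x - 1 = -3] -1 is outermost — add 1 both sides, so sub: x = -2.

Answer: x ∈ {-2}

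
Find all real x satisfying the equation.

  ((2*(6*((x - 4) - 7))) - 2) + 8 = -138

Step 1. [((2*(6*((x - 4) - 7))) - 2) + 8 = -138] +8 is outermost — subtract 8 both sides. So sub: (2*(6*((x - 4) - 7))) - 2 = -146.
Step 2. [(2*(6*((x - 4) - 7))) - 2 = -146] common factor 2 (LHS and -146) — divide through, so factor: (6*((x - 4) - 7)) - 1 = -73.
Step 3. [(6*((x - 4) - 7)) - 1 = -73] the outer -1 inverts by adding 1 ⇒ sub: 6*((x - 4) - 7) = -72.
Step 4. [6*((x - 4) - 7) = -72] divide by the outer 6. So div: (x - 4) - 7 = -12.
Step 5. [(x - 4) - 7 = -12] 7 comes off first (add 7) ⇒ sub: x - 4 = -5.
Step 6. [x - 4 = -5] the outer -4 inverts by adding 4, so sub: x = -1.

Answer: x ∈ {-1}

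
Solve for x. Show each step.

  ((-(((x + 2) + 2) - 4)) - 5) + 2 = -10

Step 1. [((-(((x + 2) + 2) - 4)) - 5) + 2 = -10] +2 is outermost — subtract 2 both sides, so sub: (-(((x + 2) + 2) - 4)) - 5 = -12.
Step 2. [(-(((x + 2) + 2) - 4)) - 5 = -12] 5 comes off first (add 5), so sub: -(((x + 2) + 2) - 4) = -7.
Step 3. [-(((x + 2) + 2) - 4) = -7] LHS negated; negate both sides ⇒ neg: ((x + 2) + 2) - 4 = 7.
Step 4. [((x + 2) + 2) - 4 = 7] peel the -4: add 4 from each side. So sub: (x + 2) + 2 = 11.
Step 5. [(x + 2) + 2 = 11] +2 is outermost — subtract 2 both sides ⇒ sub: x + 2 = 9.
Step 6. [x + 2 = 9] the outer +2 inverts by subtracting 2 ⇒ sub: x = 7.

Answer: x ∈ {7}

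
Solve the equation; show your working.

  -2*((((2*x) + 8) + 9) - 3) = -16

Step 1. [-2*((((2*x) + 8) + 9) - 3) = -16] leading coefficient -2: divide by -2, so div: (((2*x) + 8) + 9) - 3 = 8.
Step 2. [(((2*x) + 8) + 9) - 3 = 8] add 3: x sits inside (… - 3) ⇒ sub: ((2*x) + 8) + 9 = 11.
Step 3. [((2*x) + 8) + 9 = 11] the outer +9 inverts by subtracting 9, so sub: (2*x) + 8 = 2.
Step 4. [(2*x) + 8 = 2] 8 comes off first (subtract 8), so sub: 2*x = -6.
Step 5. [2*x = -6] LHS = 2·(…); ÷2 both sides ⇒ div: x = -3.

Answer: x ∈ {-3}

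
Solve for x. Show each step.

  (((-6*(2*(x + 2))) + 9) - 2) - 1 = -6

Step 1. [(((-6*(2*(x + 2))) + 9) - 2) - 1 = -6] add 1: x sits inside (… - 1) ⇒ sub: ((-6*(2*(x + 2))) + 9) - 2 = -5.
Step 2. [((-6*(2*(x + 2))) + 9) - 2 = -5] -2 is outermost — add 2 both sides, so sub: (-6*(2*(x + 2))) + 9 = -3.
Step 3. [(-6*(2*(x + 2))) + 9 = -3] the outer +9 inverts by subtracting 9 ⇒ sub: -6*(2*(x + 2)) = -12.
Step 4. [-6*(2*(x + 2)) = -12] -6·(inner) — divide through by -6. So div: 2*(x + 2) = 2.
Step 5. [2*(x + 2) = 2] divide by the outer 2 ⇒ div: x + 2 = 1.
Step 6. [x + 2 = 1] +2 is outermost — subtract 2 both sides. So sub: x = -1.

Answer: x ∈ {-1}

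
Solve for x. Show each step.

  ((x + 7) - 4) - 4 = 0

Step 1. [((x + 7) - 4) - 4 = 0] peel the -4: add 4 from each side. So sub: (x + 7) - 4 = 4.
Step 2. [(x + 7) - 4 = 4] 4 comes off first (add 4) ⇒ sub: x + 7 = 8.
Step 3. [x + 7 = 8] +7 is outermost — subtract 7 both sides ⇒ sub: x = 1.

Answer: x ∈ {1}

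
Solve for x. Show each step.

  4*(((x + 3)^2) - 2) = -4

Step 1. [4*(((x + 3)^2) - 2) = -4] 4·(inner) — divide through by 4, so div: ((x + 3)^2) - 2 = -1.
Step 2. [((x + 3)^2) - 2 = -1] add 2: x sits inside (… - 2), so sub: (x + 3)^2 = 1.
Step 3. [(x + 3)^2 = 1] 1 ≥ 0, LHS is (·)² — take ±√ ⇒ sqrt: x + 3 = 1 or -1.
Step 4. [x + 3 = 1 or -1] subtract 3: x sits inside (… + 3) ⇒ sub: x = -2 or -4.

Answer: x ∈ {-4, -2}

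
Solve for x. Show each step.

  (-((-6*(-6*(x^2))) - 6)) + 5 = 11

Step 1. [(-((-6*(-6*(x^2))) - 6)) + 5 = 11] 5 comes off first (subtract 5) ⇒ sub: -((-6*(-6*(x^2))) - 6) = 6.
Step 2. [-((-6*(-6*(x^2))) - 6) = 6] leading − — multiply by −1, so neg: (-6*(-6*(x^2))) - 6 = -6.
Step 3. [(-6*(-6*(x^2))) - 6 = -6] 6 comes off first (add 6). So sub: -6*(-6*(x^2)) = 0.
Step 4. [-6*(-6*(x^2)) = 0] leading coefficient -6: divide by -6, so div: -6*(x^2) = 0.
Step 5. [-6*(x^2) = 0] leading coefficient -6: divide by -6 ⇒ div: x^2 = 0.
Step 6. [x^2 = 0] LHS squared, RHS 0 ≥ 0: apply √ (±) ⇒ sqrt: x = 0.

Answer: x ∈ {0}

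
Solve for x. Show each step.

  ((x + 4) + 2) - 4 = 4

Step 1. [((x + 4) + 2) - 4 = 4] -4 is outermost — add 4 both sides ⇒ sub: (x + 4) + 2 = 8.
Step 2. [(x + 4) + 2 = 8] subtract 2: x sits inside (… + 2) ⇒ sub: x + 4 = 6.
Step 3. [x + 4 = 6] 4 comes off first (subtract 4). So sub: x = 2.

Answer: x ∈ {2}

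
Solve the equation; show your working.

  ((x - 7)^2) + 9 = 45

Step 1. [((x - 7)^2) + 9 = 45] the outer +9 inverts by subtracting 9, so sub: (x - 7)^2 = 36.
Step 2. [(x - 7)^2 = 36] LHS squared, RHS 36 ≥ 0: apply √ (±) ⇒ sqrt: x - 7 = 6 or -6.
Step 3. [x - 7 = 6 or -6] the outer -7 inverts by adding 7 ⇒ sub: x = 13 or 1.

Answer: x ∈ {1, 13}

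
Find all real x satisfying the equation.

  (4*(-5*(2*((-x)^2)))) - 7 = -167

Step 1. [(4*(-5*(2*((-x)^2)))) - 7 = -167] add 7: x sits inside (… - 7) ⇒ sub: 4*(-5*(2*((-x)^2))) = -160.
Step 2. [4*(-5*(2*((-x)^2))) = -160] 4 out front; divide by 4. So div: -5*(2*((-x)^2)) = -40.
Step 3. [-5*(2*((-x)^2)) = -40] -5·(inner) — divide through by -5 ⇒ div: 2*((-x)^2) = 8.
Step 4. [2*((-x)^2) = 8] leading coefficient 2: divide by 2, so div: (-x)^2 = 4.
Step 5. [(-x)^2 = 4] √ both sides: 4 ≥ 0 gives two branches, so sqrt: -x = 2 or -2.
Step 6. [-x = 2 or -2] LHS negated; negate both sides ⇒ neg: x = -2 or 2.

Answer: x ∈ {-2, 2}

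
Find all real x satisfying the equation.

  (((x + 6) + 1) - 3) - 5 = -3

Step 1. [(((x + 6) + 1) - 3) - 5 = -3] the outer -5 inverts by adding 5 ⇒ sub: ((x + 6) + 1) - 3 = 2.
Step 2. [((x + 6) + 1) - 3 = 2] -3 is outermost — add 3 both sides ⇒ sub: (x + 6) + 1 = 5.
Step 3. [(x + 6) + 1 = 5] 1 comes off first (subtract 1). So sub: x + 6 = 4.
Step 4. [x + 6 = 4] subtract 6: x sits inside (… + 6). So sub: x = -2.

Answer: x ∈ {-2}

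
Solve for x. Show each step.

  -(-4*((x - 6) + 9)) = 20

Step 1. [-(-4*((x - 6) + 9)) = 20] LHS negated; negate both sides ⇒ neg: -4*((x - 6) + 9) = -20.
Step 2. [-4*((x - 6) + 9) = -20] LHS = -4·(…); ÷-4 both sides ⇒ div: (x - 6) + 9 = 5.
Step 3. [(x - 6) + 9 = 5] the outer +9 inverts by subtracting 9, so sub: x - 6 = -4.
Step 4. [x - 6 = -4] add 6: x sits inside (… - 6), so sub: x = 2.

Answer: x ∈ {2}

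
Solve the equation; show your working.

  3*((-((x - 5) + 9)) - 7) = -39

Step 1. [3*((-((x - 5) + 9)) - 7) = -39] leading coefficient 3: divide by 3, so div: (-((x - 5) + 9)) - 7 = -13.
Step 2. [(-((x - 5) + 9)) - 7 = -13] the outer -7 inverts by adding 7, so sub: -((x - 5) + 9) = -6.
Step 3. [-((x - 5) + 9) = -6] flip signs both sides. So neg: (x - 5) + 9 = 6.
Step 4. [(x - 5) + 9 = 6] subtract 9: x sits inside (… + 9). So sub: x - 5 = -3.
Step 5. [x - 5 = -3] 5 comes off first (add 5) ⇒ sub: x = 2.

Answer: x ∈ {2}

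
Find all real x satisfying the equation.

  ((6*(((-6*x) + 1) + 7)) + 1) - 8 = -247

Step 1. [((6*(((-6*x) + 1) + 7)) + 1) - 8 = -247] peel the -8: add 8 from each side, so sub: (6*(((-6*x) + 1) + 7)) + 1 = -239.
Step 2. [(6*(((-6*x) + 1) + 7)) + 1 = -239] subtract 1: x sits inside (… + 1) ⇒ sub: 6*(((-6*x) + 1) + 7) = -240.
Step 3. [6*(((-6*x) + 1) + 7) = -240] 6 out front; divide by 6. So div: ((-6*x) + 1) + 7 = -40.
Step 4. [((-6*x) + 1) + 7 = -40] the outer +7 inverts by subtracting 7. So sub: (-6*x) + 1 = -47.
Step 5. [(-6*x) + 1 = -47] peel the +1: subtract 1 from each side. So sub: -6*x = -48.
Step 6. [-6*x = -48] leading coefficient -6: divide by -6. So div: x = 8.

Answer: x ∈ {8}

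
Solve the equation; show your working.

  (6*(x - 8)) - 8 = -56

Step 1. [(6*(x - 8)) - 8 = -56] -8 is outermost — add 8 both sides ⇒ sub: 6*(x - 8) = -48.
Step 2. [6*(x - 8) = -48] LHS = 6·(…); ÷6 both sides, so div: x - 8 = -8.
Step 3. [x - 8 = -8] peel the -8: add 8 from each side. So sub: x = 0.

Answer: x ∈ {0}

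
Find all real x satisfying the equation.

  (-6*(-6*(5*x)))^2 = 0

Step 1. [(-6*(-6*(5*x)))^2 = 0] √ both sides: 0 ≥ 0 gives two branches ⇒ sqrt: -6*(-6*(5*x)) = 0.
Step 2. [-6*(-6*(5*x)) = 0] leading coefficient -6: divide by -6, so div: -6*(5*x) = 0.
Step 3. [-6*(5*x) = 0] -6·(inner) — divide through by -6. So div: 5*x = 0.
Step 4. [5*x = 0] 5·(inner) — divide through by 5, so div: x = 0.

Answer: x ∈ {0}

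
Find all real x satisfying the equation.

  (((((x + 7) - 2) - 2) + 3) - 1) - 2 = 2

Step 1. [(((((x + 7) - 2) - 2) + 3) - 1) - 2 = 2] peel the -2: add 2 from each side ⇒ sub: ((((x + 7) - 2) - 2) + 3) - 1 = 4.
Step 2. [((((x + 7) - 2) - 2) + 3) - 1 = 4] -1 is outermost — add 1 both sides, so sub: (((x + 7) - 2) - 2) + 3 = 5.
Step 3. [(((x + 7) - 2) - 2) + 3 = 5] 3 comes off first (subtract 3). So sub: ((x + 7) - 2) - 2 = 2.
Step 4. [((x + 7) - 2) - 2 = 2] the outer -2 inverts by adding 2, so sub: (x + 7) - 2 = 4.
Step 5. [(x + 7) - 2 = 4] add 2: x sits inside (… - 2), so sub: x + 7 = 6.
Step 6. [x + 7 = 6] peel the +7: subtract 7 from each side, so sub: x = -1.

Answer: x ∈ {-1}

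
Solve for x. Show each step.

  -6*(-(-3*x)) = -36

Step 1. [-6*(-(-3*x)) = -36] LHS = -6·(…); ÷-6 both sides, so div: -(-3*x) = 6.
Step 2. [-(-3*x) = 6] LHS negated; negate both sides ⇒ neg: -3*x = -6.
Step 3. [-3*x = -6] -3·(inner) — divide through by -3, so div: x = 2.

Answer: x ∈ {2}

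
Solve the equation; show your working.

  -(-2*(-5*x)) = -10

Step 1. [-(-2*(-5*x)) = -10] leading − — multiply by −1, so neg: -2*(-5*x) = 10.
Step 2. [-2*(-5*x) = 10] leading coefficient -2: divide by -2, so div: -5*x = -5.
Step 3. [-5*x = -5] -5·(inner) — divide through by -5, so div: x = 1.

Answer: x ∈ {1}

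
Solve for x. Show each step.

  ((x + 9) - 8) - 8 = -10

Step 1. [((x + 9) - 8) - 8 = -10] the outer -8 inverts by adding 8, so sub: (x + 9) - 8 = -2.
Step 2. [(x + 9) - 8 = -2] the outer -8 inverts by adding 8. So sub: x + 9 = 6.
Step 3. [x + 9 = 6] the outer +9 inverts by subtracting 9. So sub: x = -3.

Answer: x ∈ {-3}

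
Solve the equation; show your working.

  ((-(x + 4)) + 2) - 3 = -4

Step 1. [((-(x + 4)) + 2) - 3 = -4] -3 is outermost — add 3 both sides ⇒ sub: (-(x + 4)) + 2 = -1.
Step 2. [(-(x + 4)) + 2 = -1] peel the +2: subtract 2 from each side ⇒ sub: -(x + 4) = -3.
Step 3. [-(x + 4) = -3] LHS negated; negate both sides, so neg: x + 4 = 3.
Step 4. [x + 4 = 3] 4 comes off first (subtract 4) ⇒ sub: x = -1.

Answer: x ∈ {-1}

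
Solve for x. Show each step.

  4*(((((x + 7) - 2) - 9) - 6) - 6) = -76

Step 1. [4*(((((x + 7) - 2) - 9) - 6) - 6) = -76] LHS = 4·(…); ÷4 both sides. So div: ((((x + 7) - 2) - 9) - 6) - 6 = -19.
Step 2. [((((x + 7) - 2) - 9) - 6) - 6 = -19] 6 comes off first (add 6) ⇒ sub: (((x + 7) - 2) - 9) - 6 = -13.
Step 3. [(((x + 7) - 2) - 9) - 6 = -13] add 6: x sits inside (… - 6). So sub: ((x + 7) - 2) - 9 = -7.
Step 4. [((x + 7) - 2) - 9 = -7] 9 comes off first (add 9), so sub: (x + 7) - 2 = 2.
Step 5. [(x + 7) - 2 = 2] add 2: x sits inside (… - 2) ⇒ sub: x + 7 = 4.
Step 6. [x + 7 = 4] peel the +7: subtract 7 from each side, so sub: x = -3.

Answer: x ∈ {-3}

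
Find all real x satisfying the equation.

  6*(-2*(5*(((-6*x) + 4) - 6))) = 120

Step 1. [6*(-2*(5*(((-6*x) + 4) - 6))) = 120] LHS = 6·(…); ÷6 both sides ⇒ div: -2*(5*(((-6*x) + 4) - 6)) = 20.
Step 2. [-2*(5*(((-6*x) + 4) - 6)) = 20] leading coefficient -2: divide by -2 ⇒ div: 5*(((-6*x) + 4) - 6) = -10.
Step 3. [5*(((-6*x) + 4) - 6) = -10] leading coefficient 5: divide by 5 ⇒ div: ((-6*x) + 4) - 6 = -2.
Step 4. [((-6*x) + 4) - 6 = -2] the outer -6 inverts by adding 6 ⇒ sub: (-6*x) + 4 = 4.
Step 5. [(-6*x) + 4 = 4] 4 comes off first (subtract 4) ⇒ sub: -6*x = 0.
Step 6. [-6*x = 0] divide by the outer -6. So div: x = 0.

Answer: x ∈ {0}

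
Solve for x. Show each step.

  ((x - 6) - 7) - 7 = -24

Step 1. [((x - 6) - 7) - 7 = -24] -7 is outermost — add 7 both sides ⇒ sub: (x - 6) - 7 = -17.
Step 2. [(x - 6) - 7 = -17] add 7: x sits inside (… - 7), so sub: x - 6 = -10.
Step 3. [x - 6 = -10] peel the -6: add 6 from each side, so sub: x = -4.

Answer: x ∈ {-4}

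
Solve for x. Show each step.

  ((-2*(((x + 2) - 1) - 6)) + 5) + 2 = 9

Step 1. [((-2*(((x + 2) - 1) - 6)) + 5) + 2 = 9] the outer +2 inverts by subtracting 2. So sub: (-2*(((x + 2) - 1) - 6)) + 5 = 7.
Step 2. [(-2*(((x + 2) - 1) - 6)) + 5 = 7] the outer +5 inverts by subtracting 5, so sub: -2*(((x + 2) - 1) - 6) = 2.
Step 3. [-2*(((x + 2) - 1) - 6) = 2] divide by the outer -2, so div: ((x + 2) - 1) - 6 = -1.
Step 4. [((x + 2) - 1) - 6 = -1] -6 is outermost — add 6 both sides. So sub: (x + 2) - 1 = 5.
Step 5. [(x + 2) - 1 = 5] add 1: x sits inside (… - 1) ⇒ sub: x + 2 = 6.
Step 6. [x + 2 = 6] 2 comes off first (subtract 2), so sub: x = 4.

Answer: x ∈ {4}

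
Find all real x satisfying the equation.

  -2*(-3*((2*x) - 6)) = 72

Step 1. [-2*(-3*((2*x) - 6)) = 72] -2 out front; divide by -2. So div: -3*((2*x) - 6) = -36.
Step 2. [-3*((2*x) - 6) = -36] divide by the outer -3, so div: (2*x) - 6 = 12.
Step 3. [(2*x) - 6 = 12] -6 is outermost — add 6 both sides. So sub: 2*x = 18.
Step 4. [2*x = 18] 2·(inner) — divide through by 2, so div: x = 9.

Answer: x ∈ {9}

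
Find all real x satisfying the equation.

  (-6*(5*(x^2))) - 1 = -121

Step 1. [(-6*(5*(x^2))) - 1 = -121] -1 is outermost — add 1 both sides, so sub: -6*(5*(x^2)) = -120.
Step 2. [-6*(5*(x^2)) = -120] -6·(inner) — divide through by -6. So div: 5*(x^2) = 20.
Step 3. [5*(x^2) = 20] 5·(inner) — divide through by 5 ⇒ div: x^2 = 4.
Step 4. [x^2 = 4] √ both sides: 4 ≥ 0 gives two branches, so sqrt: x = 2 or -2.

Answer: x ∈ {-2, 2}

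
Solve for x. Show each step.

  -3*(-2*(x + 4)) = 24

Step 1. [-3*(-2*(x + 4)) = 24] LHS = -3·(…); ÷-3 both sides. So div: -2*(x + 4) = -8.
Step 2. [-2*(x + 4) = -8] -2 out front; divide by -2 ⇒ div: x + 4 = 4.
Step 3. [x + 4 = 4] 4 comes off first (subtract 4), so sub: x = 0.

Answer: x ∈ {0}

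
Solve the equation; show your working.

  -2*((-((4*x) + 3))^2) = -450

Step 1. [-2*((-((4*x) + 3))^2) = -450] leading coefficient -2: divide by -2. So div: (-((4*x) + 3))^2 = 225.
Step 2. [(-((4*x) + 3))^2 = 225] √ both sides: 225 ≥ 0 gives two branches ⇒ sqrt: -((4*x) + 3) = 15 or -15.
Step 3. [-((4*x) + 3) = 15 or -15] flip signs both sides ⇒ neg: (4*x) + 3 = -15 or 15.
Step 4. [(4*x) + 3 = -15 or 15] 3 comes off first (subtract 3). So sub: 4*x = -18 or 12.
Step 5. [4*x = -18 or 12] LHS = 4·(…); ÷4 both sides. So div: x = -9/2 or 3.

Answer: x ∈ {-9/2, 3}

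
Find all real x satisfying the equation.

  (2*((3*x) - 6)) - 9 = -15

Step 1. [(2*((3*x) - 6)) - 9 = -15] the outer -9 inverts by adding 9. So sub: 2*((3*x) - 6) = -6.
Step 2. [2*((3*x) - 6) = -6] divide by the outer 2, so div: (3*x) - 6 = -3.
Step 3. [(3*x) - 6 = -3] 3 | LHS and 3 | -3: pull 3 out. So factor: x - 2 = -1.
Step 4. [x - 2 = -1] the outer -2 inverts by adding 2, so sub: x = 1.

Answer: x ∈ {1}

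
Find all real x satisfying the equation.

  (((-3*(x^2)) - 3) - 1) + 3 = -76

Step 1. [(((-3*(x^2)) - 3) - 1) + 3 = -76] 3 comes off first (subtract 3), so sub: ((-3*(x^2)) - 3) - 1 = -79.
Step 2. [((-3*(x^2)) - 3) - 1 = -79] -1 is outermost — add 1 both sides ⇒ sub: (-3*(x^2)) - 3 = -78.
Step 3. [(-3*(x^2)) - 3 = -78] peel the -3: add 3 from each side. So sub: -3*(x^2) = -75.
Step 4. [-3*(x^2) = -75] -3·(inner) — divide through by -3, so div: x^2 = 25.
Step 5. [x^2 = 25] √ both sides: 25 ≥ 0 gives two branches ⇒ sqrt: x = 5 or -5.

Answer: x ∈ {-5, 5}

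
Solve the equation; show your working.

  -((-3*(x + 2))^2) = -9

Step 1. [-((-3*(x + 2))^2) = -9] LHS negated; negate both sides. So neg: (-3*(x + 2))^2 = 9.
Step 2. [(-3*(x + 2))^2 = 9] 9 ≥ 0, LHS is (·)² — take ±√. So sqrt: -3*(x + 2) = 3 or -3.
Step 3. [-3*(x + 2) = 3 or -3] LHS = -3·(…); ÷-3 both sides. So div: x + 2 = -1 or 1.
Step 4. [x + 2 = -1 or 1] subtract 2: x sits inside (… + 2) ⇒ sub: x = -3 or -1.

Answer: x ∈ {-3, -1}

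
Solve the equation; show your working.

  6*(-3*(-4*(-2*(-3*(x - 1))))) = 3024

Step 1. [6*(-3*(-4*(-2*(-3*(x - 1))))) = 3024] 6·(inner) — divide through by 6 ⇒ div: -3*(-4*(-2*(-3*(x - 1)))) = 504.
Step 2. [-3*(-4*(-2*(-3*(x - 1)))) = 504] -3 out front; divide by -3 ⇒ div: -4*(-2*(-3*(x - 1))) = -168.
Step 3. [-4*(-2*(-3*(x - 1))) = -168] divide by the outer -4 ⇒ div: -2*(-3*(x - 1)) = 42.
Step 4. [-2*(-3*(x - 1)) = 42] -2·(inner) — divide through by -2 ⇒ div: -3*(x - 1) = -21.
Step 5. [-3*(x - 1) = -21] LHS = -3·(…); ÷-3 both sides ⇒ div: x - 1 = 7.
Step 6. [x - 1 = 7] -1 is outermost — add 1 both sides, so sub: x = 8.

Answer: x ∈ {8}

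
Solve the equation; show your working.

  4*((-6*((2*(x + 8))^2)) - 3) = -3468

Step 1. [4*((-6*((2*(x + 8))^2)) - 3) = -3468] 4·(inner) — divide through by 4. So div: (-6*((2*(x + 8))^2)) - 3 = -867.
Step 2. [(-6*((2*(x + 8))^2)) - 3 = -867] -3 is outermost — add 3 both sides ⇒ sub: -6*((2*(x + 8))^2) = -864.
Step 3. [-6*((2*(x + 8))^2) = -864] divide by the outer -6, so div: (2*(x + 8))^2 = 144.
Step 4. [(2*(x + 8))^2 = 144] 144 ≥ 0, LHS is (·)² — take ±√ ⇒ sqrt: 2*(x + 8) = 12 or -12.
Step 5. [2*(x + 8) = 12 or -12] leading coefficient 2: divide by 2. So div: x + 8 = 6 or -6.
Step 6. [x + 8 = 6 or -6] 8 comes off first (subtract 8), so sub: x = -2 or -14.

Answer: x ∈ {-14, -2}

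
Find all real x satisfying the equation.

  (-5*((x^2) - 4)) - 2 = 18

Step 1. [(-5*((x^2) - 4)) - 2 = 18] peel the -2: add 2 from each side. So sub: -5*((x^2) - 4) = 20.
Step 2. [-5*((x^2) - 4) = 20] -5 out front; divide by -5. So div: (x^2) - 4 = -4.
Step 3. [(x^2) - 4 = -4] 4 comes off first (add 4) ⇒ sub: x^2 = 0.
Step 4. [x^2 = 0] LHS squared, RHS 0 ≥ 0: apply √ (±), so sqrt: x = 0.

Answer: x ∈ {0}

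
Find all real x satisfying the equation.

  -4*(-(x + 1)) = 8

Step 1. [-4*(-(x + 1)) = 8] leading coefficient -4: divide by -4, so div: -(x + 1) = -2.
Step 2. [-(x + 1) = -2] LHS negated; negate both sides, so neg: x + 1 = 2.
Step 3. [x + 1 = 2] subtract 1: x sits inside (… + 1) ⇒ sub: x = 1.

Answer: x ∈ {1}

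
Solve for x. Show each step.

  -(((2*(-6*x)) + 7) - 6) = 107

Step 1. [-(((2*(-6*x)) + 7) - 6) = 107] LHS negated; negate both sides, so neg: ((2*(-6*x)) + 7) - 6 = -107.
Step 2. [((2*(-6*x)) + 7) - 6 = -107] add 6: x sits inside (… - 6) ⇒ sub: (2*(-6*x)) + 7 = -101.
Step 3. [(2*(-6*x)) + 7 = -101] the outer +7 inverts by subtracting 7. So sub: 2*(-6*x) = -108.
Step 4. [2*(-6*x) = -108] 2 out front; divide by 2, so div: -6*x = -54.
Step 5. [-6*x = -54] -6 out front; divide by -6, so div: x = 9.

Answer: x ∈ {9}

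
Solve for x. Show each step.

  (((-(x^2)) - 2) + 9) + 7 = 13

Step 1. [(((-(x^2)) - 2) + 9) + 7 = 13] +7 is outermost — subtract 7 both sides ⇒ sub: ((-(x^2)) - 2) + 9 = 6.
Step 2. [((-(x^2)) - 2) + 9 = 6] 9 comes off first (subtract 9), so sub: (-(x^2)) - 2 = -3.
Step 3. [(-(x^2)) - 2 = -3] add 2: x sits inside (… - 2), so sub: -(x^2) = -1.
Step 4. [-(x^2) = -1] leading − — multiply by −1. So neg: x^2 = 1.
Step 5. [x^2 = 1] √ both sides: 1 ≥ 0 gives two branches ⇒ sqrt: x = 1 or -1.

Answer: x ∈ {-1, 1}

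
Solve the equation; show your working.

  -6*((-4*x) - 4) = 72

Step 1. [-6*((-4*x) - 4) = 72] leading coefficient -6: divide by -6, so div: (-4*x) - 4 = -12.
Step 2. [(-4*x) - 4 = -12] -4 is outermost — add 4 both sides. So sub: -4*x = -8.
Step 3. [-4*x = -8] leading coefficient -4: divide by -4. So div: x = 2.

Answer: x ∈ {2}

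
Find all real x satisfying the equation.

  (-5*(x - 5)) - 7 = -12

Step 1. [(-5*(x - 5)) - 7 = -12] -7 is outermost — add 7 both sides, so sub: -5*(x - 5) = -5.
Step 2. [-5*(x - 5) = -5] -5·(inner) — divide through by -5 ⇒ div: x - 5 = 1.
Step 3. [x - 5 = 1] the outer -5 inverts by adding 5. So sub: x = 6.

Answer: x ∈ {6}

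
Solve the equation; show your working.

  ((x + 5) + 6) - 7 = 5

Step 1. [((x + 5) + 6) - 7 = 5] the outer -7 inverts by adding 7 ⇒ sub: (x + 5) + 6 = 12.
Step 2. [(x + 5) + 6 = 12] 6 comes off first (subtract 6). So sub: x + 5 = 6.
Step 3. [x + 5 = 6] the outer +5 inverts by subtracting 5 ⇒ sub: x = 1.

Answer: x ∈ {1}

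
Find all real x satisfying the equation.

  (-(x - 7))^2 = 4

Step 1. [(-(x - 7))^2 = 4] 4 ≥ 0, LHS is (·)² — take ±√ ⇒ sqrt: -(x - 7) = 2 or -2.
Step 2. [-(x - 7) = 2 or -2] LHS negated; negate both sides, so neg: x - 7 = -2 or 2.
Step 3. [x - 7 = -2 or 2] peel the -7: add 7 from each side. So sub: x = 5 or 9.

Answer: x ∈ {5, 9}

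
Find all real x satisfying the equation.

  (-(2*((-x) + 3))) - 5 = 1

Step 1. [(-(2*((-x) + 3))) - 5 = 1] 5 comes off first (add 5). So sub: -(2*((-x) + 3)) = 6.
Step 2. [-(2*((-x) + 3)) = 6] flip signs both sides, so neg: 2*((-x) + 3) = -6.
Step 3. [2*((-x) + 3) = -6] LHS = 2·(…); ÷2 both sides ⇒ div: (-x) + 3 = -3.
Step 4. [(-x) + 3 = -3] +3 is outermost — subtract 3 both sides. So sub: -x = -6.
Step 5. [-x = -6] LHS negated; negate both sides ⇒ neg: x = 6.

Answer: x ∈ {6}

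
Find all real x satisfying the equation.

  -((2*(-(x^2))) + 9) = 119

Step 1. [-((2*(-(x^2))) + 9) = 119] LHS negated; negate both sides. So neg: (2*(-(x^2))) + 9 = -119.
Step 2. [(2*(-(x^2))) + 9 = -119] peel the +9: subtract 9 from each side, so sub: 2*(-(x^2)) = -128.
Step 3. [2*(-(x^2)) = -128] 2·(inner) — divide through by 2 ⇒ div: -(x^2) = -64.
Step 4. [-(x^2) = -64] leading − — multiply by −1 ⇒ neg: x^2 = 64.
Step 5. [x^2 = 64] 64 ≥ 0, LHS is (·)² — take ±√ ⇒ sqrt: x = 8 or -8.

Answer: x ∈ {-8, 8}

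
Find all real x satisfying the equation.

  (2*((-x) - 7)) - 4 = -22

Step 1. [(2*((-x) - 7)) - 4 = -22] -4 is outermost — add 4 both sides. So sub: 2*((-x) - 7) = -18.
Step 2. [2*((-x) - 7) = -18] 2·(inner) — divide through by 2, so div: (-x) - 7 = -9.
Step 3. [(-x) - 7 = -9] the outer -7 inverts by adding 7. So sub: -x = -2.
Step 4. [-x = -2] flip signs both sides ⇒ neg: x = 2.

Answer: x ∈ {2}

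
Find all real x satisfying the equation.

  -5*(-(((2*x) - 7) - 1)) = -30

Step 1. [-5*(-(((2*x) - 7) - 1)) = -30] leading coefficient -5: divide by -5, so div: -(((2*x) - 7) - 1) = 6.
Step 2. [-(((2*x) - 7) - 1) = 6] LHS negated; negate both sides, so neg: ((2*x) - 7) - 1 = -6.
Step 3. [((2*x) - 7) - 1 = -6] add 1: x sits inside (… - 1), so sub: (2*x) - 7 = -5.
Step 4. [(2*x) - 7 = -5] the outer -7 inverts by adding 7 ⇒ sub: 2*x = 2.
Step 5. [2*x = 2] 2·(inner) — divide through by 2. So div: x = 1.

Answer: x ∈ {1}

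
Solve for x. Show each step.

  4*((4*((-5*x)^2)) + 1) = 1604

Step 1. [4*((4*((-5*x)^2)) + 1) = 1604] LHS = 4·(…); ÷4 both sides, so div: (4*((-5*x)^2)) + 1 = 401.
Step 2. [(4*((-5*x)^2)) + 1 = 401] peel the +1: subtract 1 from each side ⇒ sub: 4*((-5*x)^2) = 400.
Step 3. [4*((-5*x)^2) = 400] leading coefficient 4: divide by 4 ⇒ div: (-5*x)^2 = 100.
Step 4. [(-5*x)^2 = 100] LHS squared, RHS 100 ≥ 0: apply √ (±), so sqrt: -5*x = 10 or -10.
Step 5. [-5*x = 10 or -10] divide by the outer -5 ⇒ div: x = -2 or 2.

Answer: x ∈ {-2, 2}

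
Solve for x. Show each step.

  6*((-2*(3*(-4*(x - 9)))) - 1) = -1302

Step 1. [6*((-2*(3*(-4*(x - 9)))) - 1) = -1302] 6·(inner) — divide through by 6 ⇒ div: (-2*(3*(-4*(x - 9)))) - 1 = -217.
Step 2. [(-2*(3*(-4*(x - 9)))) - 1 = -217] peel the -1: add 1 from each side ⇒ sub: -2*(3*(-4*(x - 9))) = -216.
Step 3. [-2*(3*(-4*(x - 9))) = -216] -2 out front; divide by -2, so div: 3*(-4*(x - 9)) = 108.
Step 4. [3*(-4*(x - 9)) = 108] 3 out front; divide by 3. So div: -4*(x - 9) = 36.
Step 5. [-4*(x - 9) = 36] -4·(inner) — divide through by -4 ⇒ div: x - 9 = -9.
Step 6. [x - 9 = -9] the outer -9 inverts by adding 9, so sub: x = 0.

Answer: x ∈ {0}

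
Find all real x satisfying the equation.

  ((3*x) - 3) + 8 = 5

Step 1. [((3*x) - 3) + 8 = 5] 8 comes off first (subtract 8) ⇒ sub: (3*x) - 3 = -3.
Step 2. [(3*x) - 3 = -3] 3 | LHS and 3 | -3: pull 3 out ⇒ factor: x - 1 = -1.
Step 3. [x - 1 = -1] the outer -1 inverts by adding 1, so sub: x = 0.

Answer: x ∈ {0}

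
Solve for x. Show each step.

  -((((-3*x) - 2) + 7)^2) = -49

Step 1. [-((((-3*x) - 2) + 7)^2) = -49] leading − — multiply by −1 ⇒ neg: (((-3*x) - 2) + 7)^2 = 49.
Step 2. [(((-3*x) - 2) + 7)^2 = 49] LHS squared, RHS 49 ≥ 0: apply √ (±) ⇒ sqrt: ((-3*x) - 2) + 7 = 7 or -7.
Step 3. [((-3*x) - 2) + 7 = 7 or -7] the outer +7 inverts by subtracting 7, so sub: (-3*x) - 2 = 0 or -14.
Step 4. [(-3*x) - 2 = 0 or -14] peel the -2: add 2 from each side, so sub: -3*x = 2 or -12.
Step 5. [-3*x = 2 or -12] LHS = -3·(…); ÷-3 both sides ⇒ div: x = -2/3 or 4.

Answer: x ∈ {-2/3, 4}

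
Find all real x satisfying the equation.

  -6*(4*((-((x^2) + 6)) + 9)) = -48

Step 1. [-6*(4*((-((x^2) + 6)) + 9)) = -48] divide by the outer -6, so div: 4*((-((x^2) + 6)) + 9) = 8.
Step 2. [4*((-((x^2) + 6)) + 9) = 8] divide by the outer 4. So div: (-((x^2) + 6)) + 9 = 2.
Step 3. [(-((x^2) + 6)) + 9 = 2] peel the +9: subtract 9 from each side. So sub: -((x^2) + 6) = -7.
Step 4. [-((x^2) + 6) = -7] leading − — multiply by −1. So neg: (x^2) + 6 = 7.
Step 5. [(x^2) + 6 = 7] +6 is outermost — subtract 6 both sides ⇒ sub: x^2 = 1.
Step 6. [x^2 = 1] √ both sides: 1 ≥ 0 gives two branches. So sqrt: x = 1 or -1.

Answer: x ∈ {-1, 1}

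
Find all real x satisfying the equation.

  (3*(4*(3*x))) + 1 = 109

Step 1. [(3*(4*(3*x))) + 1 = 109] subtract 1: x sits inside (… + 1). So sub: 3*(4*(3*x)) = 108.
Step 2. [3*(4*(3*x)) = 108] divide by the outer 3 ⇒ div: 4*(3*x) = 36.
Step 3. [4*(3*x) = 36] 4·(inner) — divide through by 4, so div: 3*x = 9.
Step 4. [3*x = 9] leading coefficient 3: divide by 3 ⇒ div: x = 3.

Answer: x ∈ {3}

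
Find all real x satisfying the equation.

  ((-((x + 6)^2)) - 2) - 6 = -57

Step 1. [((-((x + 6)^2)) - 2) - 6 = -57] add 6: x sits inside (… - 6). So sub: (-((x + 6)^2)) - 2 = -51.
Step 2. [(-((x + 6)^2)) - 2 = -51] peel the -2: add 2 from each side ⇒ sub: -((x + 6)^2) = -49.
Step 3. [-((x + 6)^2) = -49] flip signs both sides. So neg: (x + 6)^2 = 49.
Step 4. [(x + 6)^2 = 49] √ both sides: 49 ≥ 0 gives two branches, so sqrt: x + 6 = 7 or -7.
Step 5. [x + 6 = 7 or -7] the outer +6 inverts by subtracting 6, so sub: x = 1 or -13.

Answer: x ∈ {-13, 1}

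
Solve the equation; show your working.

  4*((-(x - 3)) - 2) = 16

Step 1. [4*((-(x - 3)) - 2) = 16] divide by the outer 4, so div: (-(x - 3)) - 2 = 4.
Step 2. [(-(x - 3)) - 2 = 4] the outer -2 inverts by adding 2, so sub: -(x - 3) = 6.
Step 3. [-(x - 3) = 6] flip signs both sides. So neg: x - 3 = -6.
Step 4. [x - 3 = -6] peel the -3: add 3 from each side. So sub: x = -3.

Answer: x ∈ {-3}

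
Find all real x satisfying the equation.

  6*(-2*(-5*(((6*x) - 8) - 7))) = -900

Step 1. [6*(-2*(-5*(((6*x) - 8) - 7))) = -900] divide by the outer 6 ⇒ div: -2*(-5*(((6*x) - 8) - 7)) = -150.
Step 2. [-2*(-5*(((6*x) - 8) - 7)) = -150] -2 out front; divide by -2, so div: -5*(((6*x) - 8) - 7) = 75.
Step 3. [-5*(((6*x) - 8) - 7) = 75] -5 out front; divide by -5. So div: ((6*x) - 8) - 7 = -15.
Step 4. [((6*x) - 8) - 7 = -15] add 7: x sits inside (… - 7). So sub: (6*x) - 8 = -8.
Step 5. [(6*x) - 8 = -8] the outer -8 inverts by adding 8 ⇒ sub: 6*x = 0.
Step 6. [6*x = 0] divide by the outer 6. So div: x = 0.

Answer: x ∈ {0}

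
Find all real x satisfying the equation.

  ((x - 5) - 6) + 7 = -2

Step 1. [((x - 5) - 6) + 7 = -2] peel the +7: subtract 7 from each side. So sub: (x - 5) - 6 = -9.
Step 2. [(x - 5) - 6 = -9] -6 is outermost — add 6 both sides ⇒ sub: x - 5 = -3.
Step 3. [x - 5 = -3] 5 comes off first (add 5) ⇒ sub: x = 2.

Answer: x ∈ {2}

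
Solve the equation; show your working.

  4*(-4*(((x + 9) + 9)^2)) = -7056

Step 1. [4*(-4*(((x + 9) + 9)^2)) = -7056] 4 out front; divide by 4, so div: -4*(((x + 9) + 9)^2) = -1764.
Step 2. [-4*(((x + 9) + 9)^2) = -1764] leading coefficient -4: divide by -4 ⇒ div: ((x + 9) + 9)^2 = 441.
Step 3. [((x + 9) + 9)^2 = 441] 441 ≥ 0, LHS is (·)² — take ±√ ⇒ sqrt: (x + 9) + 9 = 21 or -21.
Step 4. [(x + 9) + 9 = 21 or -21] 9 comes off first (subtract 9), so sub: x + 9 = 12 or -30.
Step 5. [x + 9 = 12 or -30] +9 is outermost — subtract 9 both sides, so sub: x = 3 or -39.

Answer: x ∈ {-39, 3}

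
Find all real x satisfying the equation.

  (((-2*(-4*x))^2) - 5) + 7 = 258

Step 1. [(((-2*(-4*x))^2) - 5) + 7 = 258] 7 comes off first (subtract 7) ⇒ sub: ((-2*(-4*x))^2) - 5 = 251.
Step 2. [((-2*(-4*x))^2) - 5 = 251] add 5: x sits inside (… - 5) ⇒ sub: (-2*(-4*x))^2 = 256.
Step 3. [(-2*(-4*x))^2 = 256] LHS squared, RHS 256 ≥ 0: apply √ (±) ⇒ sqrt: -2*(-4*x) = 16 or -16.
Step 4. [-2*(-4*x) = 16 or -16] LHS = -2·(…); ÷-2 both sides, so div: -4*x = -8 or 8.
Step 5. [-4*x = -8 or 8] divide by the outer -4 ⇒ div: x = 2 or -2.

Answer: x ∈ {-2, 2}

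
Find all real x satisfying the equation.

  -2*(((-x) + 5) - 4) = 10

Step 1. [-2*(((-x) + 5) - 4) = 10] -2·(inner) — divide through by -2 ⇒ div: ((-x) + 5) - 4 = -5.
Step 2. [((-x) + 5) - 4 = -5] peel the -4: add 4 from each side, so sub: (-x) + 5 = -1.
Step 3. [(-x) + 5 = -1] the outer +5 inverts by subtracting 5, so sub: -x = -6.
Step 4. [-x = -6] LHS negated; negate both sides. So neg: x = 6.

Answer: x ∈ {6}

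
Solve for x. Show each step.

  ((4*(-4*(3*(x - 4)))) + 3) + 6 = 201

Step 1. [((4*(-4*(3*(x - 4)))) + 3) + 6 = 201] the outer +6 inverts by subtracting 6 ⇒ sub: (4*(-4*(3*(x - 4)))) + 3 = 195.
Step 2. [(4*(-4*(3*(x - 4)))) + 3 = 195] subtract 3: x sits inside (… + 3) ⇒ sub: 4*(-4*(3*(x - 4))) = 192.
Step 3. [4*(-4*(3*(x - 4))) = 192] 4·(inner) — divide through by 4. So div: -4*(3*(x - 4)) = 48.
Step 4. [-4*(3*(x - 4)) = 48] -4·(inner) — divide through by -4, so div: 3*(x - 4) = -12.
Step 5. [3*(x - 4) = -12] leading coefficient 3: divide by 3 ⇒ div: x - 4 = -4.
Step 6. [x - 4 = -4] -4 is outermost — add 4 both sides ⇒ sub: x = 0.

Answer: x ∈ {0}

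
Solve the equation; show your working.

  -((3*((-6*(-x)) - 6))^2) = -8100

Step 1. [-((3*((-6*(-x)) - 6))^2) = -8100] leading − — multiply by −1 ⇒ neg: (3*((-6*(-x)) - 6))^2 = 8100.
Step 2. [(3*((-6*(-x)) - 6))^2 = 8100] LHS squared, RHS 8100 ≥ 0: apply √ (±). So sqrt: 3*((-6*(-x)) - 6) = 90 or -90.
Step 3. [3*((-6*(-x)) - 6) = 90 or -90] leading coefficient 3: divide by 3 ⇒ div: (-6*(-x)) - 6 = 30 or -30.
Step 4. [(-6*(-x)) - 6 = 30 or -30] common factor -6 (LHS and 30 or -30) — divide through. So factor: (-x) + 1 = -5 or 5.
Step 5. [(-x) + 1 = -5 or 5] +1 is outermost — subtract 1 both sides, so sub: -x = -6 or 4.
Step 6. [-x = -6 or 4] LHS negated; negate both sides ⇒ neg: x = 6 or -4.

Answer: x ∈ {-4, 6}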